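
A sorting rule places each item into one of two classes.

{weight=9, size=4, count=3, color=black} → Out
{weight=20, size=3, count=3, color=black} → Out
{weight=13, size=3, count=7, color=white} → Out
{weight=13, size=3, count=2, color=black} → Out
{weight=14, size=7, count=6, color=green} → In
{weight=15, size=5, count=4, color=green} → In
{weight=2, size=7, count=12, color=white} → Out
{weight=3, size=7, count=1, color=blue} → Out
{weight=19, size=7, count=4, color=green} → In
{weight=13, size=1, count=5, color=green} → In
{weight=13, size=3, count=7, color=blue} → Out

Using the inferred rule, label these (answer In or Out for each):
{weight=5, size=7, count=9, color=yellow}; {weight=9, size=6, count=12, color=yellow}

The rule appears to be: color is green.

Out, Out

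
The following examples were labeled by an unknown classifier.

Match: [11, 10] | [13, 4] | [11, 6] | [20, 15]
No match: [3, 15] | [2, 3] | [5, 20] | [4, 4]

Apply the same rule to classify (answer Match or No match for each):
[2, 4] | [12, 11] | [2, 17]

No match, Match, No match

The rule appears to be: first > second.
[2, 4]: 2 < 4 — doesn't qualify, so No match.
[12, 11]: 12 > 11 — has this property, so Match.
[2, 17]: 2 < 17 — doesn't qualify, so No match.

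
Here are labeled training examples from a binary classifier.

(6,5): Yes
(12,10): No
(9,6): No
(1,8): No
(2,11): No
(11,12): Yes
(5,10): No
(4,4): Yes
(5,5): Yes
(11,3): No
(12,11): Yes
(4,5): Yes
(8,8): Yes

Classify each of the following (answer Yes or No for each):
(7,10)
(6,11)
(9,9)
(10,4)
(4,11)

All 'Yes' examples share one property — |first − second| ≤ 1 — and every 'No' example lacks it.
(7,10) → |7−10| = 3 → No. (6,11) → |6−11| = 5 → No. (9,9) → |9−9| = 0 → Yes. (10,4) → |10−4| = 6 → No. (4,11) → |4−11| = 7 → No.

No, No, Yes, No, No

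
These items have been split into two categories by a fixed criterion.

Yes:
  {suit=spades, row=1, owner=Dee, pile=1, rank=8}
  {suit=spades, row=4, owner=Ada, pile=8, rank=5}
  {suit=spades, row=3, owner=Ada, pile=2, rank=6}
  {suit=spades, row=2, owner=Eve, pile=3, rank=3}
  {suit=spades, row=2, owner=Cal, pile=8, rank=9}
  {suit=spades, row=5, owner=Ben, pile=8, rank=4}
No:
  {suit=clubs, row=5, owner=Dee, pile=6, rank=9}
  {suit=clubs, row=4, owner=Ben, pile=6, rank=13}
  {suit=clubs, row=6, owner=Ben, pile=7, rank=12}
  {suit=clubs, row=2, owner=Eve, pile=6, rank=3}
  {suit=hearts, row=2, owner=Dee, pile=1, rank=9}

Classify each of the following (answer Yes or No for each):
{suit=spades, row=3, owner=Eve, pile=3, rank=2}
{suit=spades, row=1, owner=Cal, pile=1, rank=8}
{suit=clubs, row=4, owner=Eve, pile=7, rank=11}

The pattern is that an item is 'Yes' exactly when: suit is spades.

Yes, Yes, No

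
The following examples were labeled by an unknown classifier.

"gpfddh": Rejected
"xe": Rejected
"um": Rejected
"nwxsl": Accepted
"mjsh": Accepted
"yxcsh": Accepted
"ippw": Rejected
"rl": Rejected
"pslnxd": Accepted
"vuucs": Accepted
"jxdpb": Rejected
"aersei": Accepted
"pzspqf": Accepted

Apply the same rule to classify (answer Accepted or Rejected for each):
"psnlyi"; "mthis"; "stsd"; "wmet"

Looking at the examples, the only property every 'Accepted' case has and every 'Rejected' case lacks is: contains 's'.
"psnlyi" — has 's', hence Accepted. "mthis" — has 's', hence Accepted. "stsd" — has 's', hence Accepted. "wmet" — no 's', hence Rejected.

Accepted, Accepted, Accepted, Rejected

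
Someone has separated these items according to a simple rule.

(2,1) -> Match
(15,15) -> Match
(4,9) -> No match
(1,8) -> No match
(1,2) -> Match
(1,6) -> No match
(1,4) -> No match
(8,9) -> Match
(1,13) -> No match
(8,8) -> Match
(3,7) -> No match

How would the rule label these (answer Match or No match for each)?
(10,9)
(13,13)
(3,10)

Match, Match, No match

One predicate separates the groups cleanly: |first − second| ≤ 1.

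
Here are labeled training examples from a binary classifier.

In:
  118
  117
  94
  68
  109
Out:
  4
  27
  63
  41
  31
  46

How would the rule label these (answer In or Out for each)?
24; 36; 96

Out, Out, In

The distinguishing property — at least 68 — holds for all the 'In' cases and none of the 'Out' cases.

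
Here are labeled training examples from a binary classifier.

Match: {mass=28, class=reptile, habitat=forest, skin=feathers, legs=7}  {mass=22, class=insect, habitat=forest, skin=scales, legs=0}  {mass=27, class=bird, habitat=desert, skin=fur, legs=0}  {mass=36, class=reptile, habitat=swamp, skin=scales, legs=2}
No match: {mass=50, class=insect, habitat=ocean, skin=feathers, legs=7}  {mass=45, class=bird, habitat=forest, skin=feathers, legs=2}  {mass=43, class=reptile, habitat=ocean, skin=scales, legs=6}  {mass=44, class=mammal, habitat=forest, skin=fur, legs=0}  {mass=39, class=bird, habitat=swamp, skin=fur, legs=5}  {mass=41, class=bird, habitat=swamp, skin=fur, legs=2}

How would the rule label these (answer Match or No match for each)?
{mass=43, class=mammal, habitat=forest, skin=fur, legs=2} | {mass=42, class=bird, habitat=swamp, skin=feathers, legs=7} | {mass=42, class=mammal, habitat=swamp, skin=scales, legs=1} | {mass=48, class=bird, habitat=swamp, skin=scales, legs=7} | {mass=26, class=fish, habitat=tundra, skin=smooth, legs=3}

No match, No match, No match, No match, Match

All 'Match' examples share one property — mass ≤ 36 — and every 'No match' example lacks it.
{mass=43, class=mammal, habitat=forest, skin=fur, legs=2} — mass = 43, hence No match.
{mass=42, class=bird, habitat=swamp, skin=feathers, legs=7} — mass = 42, hence No match.
{mass=42, class=mammal, habitat=swamp, skin=scales, legs=1} — mass = 42, hence No match.
{mass=48, class=bird, habitat=swamp, skin=scales, legs=7} — mass = 48, hence No match.
{mass=26, class=fish, habitat=tundra, skin=smooth, legs=3} — mass = 26, hence Match.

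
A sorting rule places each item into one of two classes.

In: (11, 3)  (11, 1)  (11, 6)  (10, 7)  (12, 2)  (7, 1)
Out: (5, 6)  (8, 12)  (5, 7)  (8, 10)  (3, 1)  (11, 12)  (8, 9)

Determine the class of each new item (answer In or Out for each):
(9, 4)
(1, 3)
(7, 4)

Every 'In' example satisfies: first > second AND sum ≥ 8. None of the 'Out' examples do.
In: (9, 4), since 9 > 4, 9+4 = 13.
Out: (1, 3), since 1 < 3, 1+3 = 4.
In: (7, 4), since 7 > 4, 7+4 = 11.

In, Out, In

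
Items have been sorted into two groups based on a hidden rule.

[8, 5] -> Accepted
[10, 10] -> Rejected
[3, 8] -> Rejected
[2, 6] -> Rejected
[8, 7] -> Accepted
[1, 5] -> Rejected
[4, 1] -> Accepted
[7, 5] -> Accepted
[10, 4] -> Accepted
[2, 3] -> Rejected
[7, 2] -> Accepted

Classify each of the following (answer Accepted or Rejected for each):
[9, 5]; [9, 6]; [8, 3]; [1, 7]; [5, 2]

Accepted, Accepted, Accepted, Rejected, Accepted

The pattern is that an item is 'Accepted' exactly when: first > second.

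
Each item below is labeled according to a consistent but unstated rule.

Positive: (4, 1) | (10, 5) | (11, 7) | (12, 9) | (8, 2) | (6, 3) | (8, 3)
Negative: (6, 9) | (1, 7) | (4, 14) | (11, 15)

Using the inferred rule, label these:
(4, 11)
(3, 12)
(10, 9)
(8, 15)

Negative, Negative, Positive, Negative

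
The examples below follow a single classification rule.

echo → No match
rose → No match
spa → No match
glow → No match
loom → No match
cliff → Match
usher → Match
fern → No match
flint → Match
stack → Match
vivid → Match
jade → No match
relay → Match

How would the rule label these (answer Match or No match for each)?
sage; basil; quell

No match, Match, Match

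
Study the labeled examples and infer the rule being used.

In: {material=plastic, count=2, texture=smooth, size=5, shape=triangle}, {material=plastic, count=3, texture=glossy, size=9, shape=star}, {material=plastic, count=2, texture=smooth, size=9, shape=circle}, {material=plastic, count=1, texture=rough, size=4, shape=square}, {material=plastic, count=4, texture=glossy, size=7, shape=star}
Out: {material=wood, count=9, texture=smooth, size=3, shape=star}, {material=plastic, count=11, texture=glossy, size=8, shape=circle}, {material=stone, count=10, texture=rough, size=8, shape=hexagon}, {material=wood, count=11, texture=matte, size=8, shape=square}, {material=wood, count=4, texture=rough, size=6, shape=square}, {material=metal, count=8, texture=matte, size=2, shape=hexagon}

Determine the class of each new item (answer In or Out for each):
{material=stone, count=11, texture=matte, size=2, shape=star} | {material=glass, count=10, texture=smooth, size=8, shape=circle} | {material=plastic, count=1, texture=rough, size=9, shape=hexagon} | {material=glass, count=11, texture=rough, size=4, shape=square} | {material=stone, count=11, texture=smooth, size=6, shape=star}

The common property of the 'In' items is: material is plastic AND count ≤ 4. No 'Out' item has it.

Out, Out, In, Out, Out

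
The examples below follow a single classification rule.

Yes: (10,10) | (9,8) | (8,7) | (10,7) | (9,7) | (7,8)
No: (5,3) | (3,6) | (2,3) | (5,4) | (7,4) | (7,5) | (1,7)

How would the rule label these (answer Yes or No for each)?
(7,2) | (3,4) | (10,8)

'Yes' ⟺ sum ≥ 15.
(7,2): No (7+2 = 9). (3,4): No (3+4 = 7). (10,8): Yes (10+8 = 18).

No, No, Yes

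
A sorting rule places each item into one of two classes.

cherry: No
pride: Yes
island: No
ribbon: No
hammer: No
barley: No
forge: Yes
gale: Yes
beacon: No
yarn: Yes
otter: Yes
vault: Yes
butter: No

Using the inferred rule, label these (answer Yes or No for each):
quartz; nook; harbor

No, Yes, No

Every 'Yes' example satisfies: length ≤ 5. None of the 'No' examples do.
No: quartz, since length 6. Yes: nook, since length 4. No: harbor, since length 6.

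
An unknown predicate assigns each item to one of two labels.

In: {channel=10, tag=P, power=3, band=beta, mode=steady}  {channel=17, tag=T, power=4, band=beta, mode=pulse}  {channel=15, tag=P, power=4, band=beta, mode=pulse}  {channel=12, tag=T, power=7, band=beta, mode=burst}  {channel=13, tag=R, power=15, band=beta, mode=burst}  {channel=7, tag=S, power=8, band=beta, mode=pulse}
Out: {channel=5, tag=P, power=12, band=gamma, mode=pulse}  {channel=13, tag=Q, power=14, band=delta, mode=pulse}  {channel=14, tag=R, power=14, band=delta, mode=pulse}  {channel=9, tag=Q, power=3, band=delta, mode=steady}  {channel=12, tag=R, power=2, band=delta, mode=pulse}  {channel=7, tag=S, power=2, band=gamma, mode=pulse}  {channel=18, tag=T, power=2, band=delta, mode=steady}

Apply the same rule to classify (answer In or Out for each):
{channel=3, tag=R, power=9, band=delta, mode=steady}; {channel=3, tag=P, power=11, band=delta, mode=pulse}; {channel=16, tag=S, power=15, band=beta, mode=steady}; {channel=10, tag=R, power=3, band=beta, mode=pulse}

Out, Out, In, In

Looking at the examples, the only property every 'In' case has and every 'Out' case lacks is: band is beta.
{channel=3, tag=R, power=9, band=delta, mode=steady} — band is delta, hence Out.
{channel=3, tag=P, power=11, band=delta, mode=pulse} — band is delta, hence Out.
{channel=16, tag=S, power=15, band=beta, mode=steady} — band is beta, hence In.
{channel=10, tag=R, power=3, band=beta, mode=pulse} — band is beta, hence In.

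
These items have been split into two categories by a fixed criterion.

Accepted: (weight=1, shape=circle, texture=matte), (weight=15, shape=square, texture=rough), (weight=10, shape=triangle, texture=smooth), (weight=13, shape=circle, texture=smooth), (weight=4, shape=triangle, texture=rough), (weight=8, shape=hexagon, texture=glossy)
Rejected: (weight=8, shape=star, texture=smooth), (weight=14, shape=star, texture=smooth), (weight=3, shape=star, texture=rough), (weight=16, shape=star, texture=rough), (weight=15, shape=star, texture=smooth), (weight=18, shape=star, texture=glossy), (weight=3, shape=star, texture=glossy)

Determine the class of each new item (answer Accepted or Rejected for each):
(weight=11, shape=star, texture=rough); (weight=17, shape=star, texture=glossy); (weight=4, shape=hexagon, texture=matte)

Rejected, Rejected, Accepted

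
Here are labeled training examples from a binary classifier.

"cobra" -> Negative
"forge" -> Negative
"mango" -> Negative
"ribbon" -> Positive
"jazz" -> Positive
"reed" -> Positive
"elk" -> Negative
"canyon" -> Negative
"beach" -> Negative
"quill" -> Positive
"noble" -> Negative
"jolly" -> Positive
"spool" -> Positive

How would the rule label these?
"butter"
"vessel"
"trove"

Positive, Positive, Negative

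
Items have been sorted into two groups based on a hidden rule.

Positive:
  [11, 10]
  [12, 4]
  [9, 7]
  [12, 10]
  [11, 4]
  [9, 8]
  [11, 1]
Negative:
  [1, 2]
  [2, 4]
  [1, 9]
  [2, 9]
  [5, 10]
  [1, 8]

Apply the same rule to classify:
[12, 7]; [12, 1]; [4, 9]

'Positive' ⟺ first > second.
[12, 7]: Positive (12 > 7).
[12, 1]: Positive (12 > 1).
[4, 9]: Negative (4 < 9).

Positive, Positive, Negative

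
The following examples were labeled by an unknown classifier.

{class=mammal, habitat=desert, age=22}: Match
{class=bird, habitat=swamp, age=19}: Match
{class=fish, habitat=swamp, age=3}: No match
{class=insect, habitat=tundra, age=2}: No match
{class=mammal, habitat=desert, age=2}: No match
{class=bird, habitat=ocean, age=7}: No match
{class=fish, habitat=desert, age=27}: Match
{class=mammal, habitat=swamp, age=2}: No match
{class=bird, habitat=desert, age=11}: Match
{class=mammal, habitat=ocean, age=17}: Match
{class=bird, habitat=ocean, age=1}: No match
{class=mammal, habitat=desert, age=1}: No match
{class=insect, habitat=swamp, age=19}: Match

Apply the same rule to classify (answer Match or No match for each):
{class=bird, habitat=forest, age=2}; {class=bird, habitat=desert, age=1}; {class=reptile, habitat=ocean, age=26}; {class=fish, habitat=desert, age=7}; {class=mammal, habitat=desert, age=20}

The common property of the 'Match' items is: age ≥ 11. No 'No match' item has it.
{class=bird, habitat=forest, age=2}: No match (age = 2). {class=bird, habitat=desert, age=1}: No match (age = 1). {class=reptile, habitat=ocean, age=26}: Match (age = 26). {class=fish, habitat=desert, age=7}: No match (age = 7). {class=mammal, habitat=desert, age=20}: Match (age = 20).

No match, No match, Match, No match, Match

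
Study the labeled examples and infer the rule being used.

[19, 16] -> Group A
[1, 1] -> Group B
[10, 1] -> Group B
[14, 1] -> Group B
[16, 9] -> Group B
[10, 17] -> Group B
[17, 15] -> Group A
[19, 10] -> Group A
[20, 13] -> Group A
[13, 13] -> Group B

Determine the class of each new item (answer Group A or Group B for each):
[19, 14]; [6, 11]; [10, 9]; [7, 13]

Group A, Group B, Group B, Group B

The pattern is that an item is 'Group A' exactly when: sum ≥ 29.
[19, 14]: 19+14 = 33, checks out → Group A.
[6, 11]: 6+11 = 17, fails this test → Group B.
[10, 9]: 10+9 = 19, fails this test → Group B.
[7, 13]: 7+13 = 20, fails this test → Group B.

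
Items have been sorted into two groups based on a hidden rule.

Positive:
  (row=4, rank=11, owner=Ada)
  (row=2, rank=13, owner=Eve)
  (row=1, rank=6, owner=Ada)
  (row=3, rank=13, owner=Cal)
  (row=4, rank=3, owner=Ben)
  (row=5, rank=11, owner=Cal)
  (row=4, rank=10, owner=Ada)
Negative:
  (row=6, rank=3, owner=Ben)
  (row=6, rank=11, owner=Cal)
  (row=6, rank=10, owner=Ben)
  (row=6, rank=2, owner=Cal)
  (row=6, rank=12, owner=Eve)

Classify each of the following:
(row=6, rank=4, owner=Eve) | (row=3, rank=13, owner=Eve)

Negative, Positive

The simplest hypothesis consistent with all the labels is: row ≤ 5.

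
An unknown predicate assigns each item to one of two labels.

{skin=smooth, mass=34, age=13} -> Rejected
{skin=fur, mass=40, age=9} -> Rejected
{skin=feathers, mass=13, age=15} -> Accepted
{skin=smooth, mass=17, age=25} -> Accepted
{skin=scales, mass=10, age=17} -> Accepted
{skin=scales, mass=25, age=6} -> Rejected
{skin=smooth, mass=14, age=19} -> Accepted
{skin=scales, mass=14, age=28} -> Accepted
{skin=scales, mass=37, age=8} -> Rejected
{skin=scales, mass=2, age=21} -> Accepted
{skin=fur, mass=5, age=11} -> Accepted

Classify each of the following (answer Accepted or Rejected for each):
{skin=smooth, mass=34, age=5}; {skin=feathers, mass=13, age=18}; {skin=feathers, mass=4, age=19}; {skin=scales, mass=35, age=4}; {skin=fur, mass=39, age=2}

Rejected, Accepted, Accepted, Rejected, Rejected

The distinguishing property — mass ≤ 17 — holds for all the 'Accepted' cases and none of the 'Rejected' cases.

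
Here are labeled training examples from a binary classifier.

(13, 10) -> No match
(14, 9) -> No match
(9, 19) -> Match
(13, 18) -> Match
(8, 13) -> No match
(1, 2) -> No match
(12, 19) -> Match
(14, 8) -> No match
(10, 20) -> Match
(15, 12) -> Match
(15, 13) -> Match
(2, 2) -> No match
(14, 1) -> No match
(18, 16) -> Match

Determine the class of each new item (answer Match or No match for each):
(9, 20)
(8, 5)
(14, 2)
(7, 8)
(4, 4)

Match, No match, No match, No match, No match

The rule appears to be: sum ≥ 27.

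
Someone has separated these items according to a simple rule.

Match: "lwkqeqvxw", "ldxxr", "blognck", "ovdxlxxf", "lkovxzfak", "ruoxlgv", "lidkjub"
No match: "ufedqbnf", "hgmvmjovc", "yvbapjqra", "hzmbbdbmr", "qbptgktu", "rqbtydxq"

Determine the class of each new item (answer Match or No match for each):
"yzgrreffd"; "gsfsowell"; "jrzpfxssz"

Rule: contains 'l'. This holds for each 'Match' example and fails for each 'No match' one.
"yzgrreffd": No match (no 'l'). "gsfsowell": Match (has 'l'). "jrzpfxssz": No match (no 'l').

No match, Match, No match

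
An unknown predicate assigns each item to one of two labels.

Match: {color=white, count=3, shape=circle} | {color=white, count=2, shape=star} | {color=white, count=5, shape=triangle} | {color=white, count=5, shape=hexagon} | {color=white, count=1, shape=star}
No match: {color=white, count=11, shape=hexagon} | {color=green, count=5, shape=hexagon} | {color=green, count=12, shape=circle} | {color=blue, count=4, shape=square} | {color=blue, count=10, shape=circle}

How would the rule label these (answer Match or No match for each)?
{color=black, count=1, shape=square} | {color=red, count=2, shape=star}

No match, No match

The classifier is using: color is white AND count ≤ 5.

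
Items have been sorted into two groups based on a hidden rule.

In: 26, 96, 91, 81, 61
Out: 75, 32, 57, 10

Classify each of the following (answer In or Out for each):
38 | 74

Out, Out

The pattern is that an item is 'In' exactly when: ≡ 1 (mod 5).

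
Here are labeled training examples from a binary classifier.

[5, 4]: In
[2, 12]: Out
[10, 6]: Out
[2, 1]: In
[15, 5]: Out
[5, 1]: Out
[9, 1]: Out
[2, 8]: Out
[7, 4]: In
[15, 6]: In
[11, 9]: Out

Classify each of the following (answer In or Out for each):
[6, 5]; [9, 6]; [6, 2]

In, In, Out

The classifier is using: sum is odd.
[6, 5] → 6+5 = 11 → In. [9, 6] → 9+6 = 15 → In. [6, 2] → 6+2 = 8 → Out.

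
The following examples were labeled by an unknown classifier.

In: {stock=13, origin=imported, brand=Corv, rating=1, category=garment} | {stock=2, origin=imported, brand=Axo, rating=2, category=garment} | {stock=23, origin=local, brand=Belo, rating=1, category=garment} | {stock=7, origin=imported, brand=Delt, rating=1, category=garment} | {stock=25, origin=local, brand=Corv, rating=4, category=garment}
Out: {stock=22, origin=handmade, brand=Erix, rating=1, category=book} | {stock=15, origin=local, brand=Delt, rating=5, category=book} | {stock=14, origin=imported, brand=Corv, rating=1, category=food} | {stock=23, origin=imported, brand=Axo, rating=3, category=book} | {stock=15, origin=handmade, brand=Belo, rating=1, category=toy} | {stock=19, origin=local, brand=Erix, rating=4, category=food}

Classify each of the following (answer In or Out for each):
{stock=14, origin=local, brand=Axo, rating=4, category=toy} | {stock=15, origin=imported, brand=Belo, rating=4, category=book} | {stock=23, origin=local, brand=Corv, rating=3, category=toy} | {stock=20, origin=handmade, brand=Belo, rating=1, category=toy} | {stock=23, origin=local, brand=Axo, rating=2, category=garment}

Out, Out, Out, Out, In

The classifier is using: category is garment.
{stock=14, origin=local, brand=Axo, rating=4, category=toy} → category is toy → Out. {stock=15, origin=imported, brand=Belo, rating=4, category=book} → category is book → Out. {stock=23, origin=local, brand=Corv, rating=3, category=toy} → category is toy → Out. {stock=20, origin=handmade, brand=Belo, rating=1, category=toy} → category is toy → Out. {stock=23, origin=local, brand=Axo, rating=2, category=garment} → category is garment → In.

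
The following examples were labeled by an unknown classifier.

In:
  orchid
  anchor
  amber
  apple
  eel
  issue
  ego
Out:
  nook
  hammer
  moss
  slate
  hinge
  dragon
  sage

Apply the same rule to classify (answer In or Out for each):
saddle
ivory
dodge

Rule: starts with a vowel. This holds for each 'In' example and fails for each 'Out' one.

Out, In, Out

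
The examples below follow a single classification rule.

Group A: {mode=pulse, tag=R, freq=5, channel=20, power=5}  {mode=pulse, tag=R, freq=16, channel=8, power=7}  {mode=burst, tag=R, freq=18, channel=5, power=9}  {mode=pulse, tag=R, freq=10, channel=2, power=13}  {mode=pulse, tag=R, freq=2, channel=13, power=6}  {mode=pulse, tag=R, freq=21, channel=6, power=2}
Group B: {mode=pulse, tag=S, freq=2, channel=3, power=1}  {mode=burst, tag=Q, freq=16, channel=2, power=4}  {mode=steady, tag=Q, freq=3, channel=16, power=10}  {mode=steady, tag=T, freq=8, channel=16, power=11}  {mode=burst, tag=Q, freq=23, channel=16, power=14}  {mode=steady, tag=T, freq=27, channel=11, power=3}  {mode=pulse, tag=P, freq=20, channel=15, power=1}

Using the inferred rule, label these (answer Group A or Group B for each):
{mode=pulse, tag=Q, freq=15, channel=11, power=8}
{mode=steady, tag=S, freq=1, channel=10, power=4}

Group B, Group B

The simplest hypothesis consistent with all the labels is: tag is R.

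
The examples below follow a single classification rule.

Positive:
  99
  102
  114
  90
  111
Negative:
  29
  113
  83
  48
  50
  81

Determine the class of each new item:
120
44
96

Positive, Negative, Positive

The distinguishing property — multiple of 3 AND at least 83 — holds for all the 'Positive' cases and none of the 'Negative' cases.
Positive: 120, since 120 = 3·40, 120 ≥ 83. Negative: 44, since 44 = 3·14 + 2, 44 < 83. Positive: 96, since 96 = 3·32, 96 ≥ 83.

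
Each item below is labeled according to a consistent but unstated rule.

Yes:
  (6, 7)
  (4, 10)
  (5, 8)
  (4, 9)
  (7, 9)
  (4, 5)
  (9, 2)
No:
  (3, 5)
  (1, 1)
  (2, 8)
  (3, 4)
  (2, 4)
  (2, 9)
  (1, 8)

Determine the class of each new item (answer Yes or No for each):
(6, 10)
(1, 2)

The pattern is that an item is 'Yes' exactly when: first ≥ 4.

Yes, No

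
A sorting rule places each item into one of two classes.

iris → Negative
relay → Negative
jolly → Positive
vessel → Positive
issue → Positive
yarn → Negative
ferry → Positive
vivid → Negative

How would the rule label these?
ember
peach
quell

Negative, Negative, Positive

Comparing the two groups points to one rule — has a double letter.
ember: Negative (no doubled letter). peach: Negative (no doubled letter). quell: Positive ('ll' doubled).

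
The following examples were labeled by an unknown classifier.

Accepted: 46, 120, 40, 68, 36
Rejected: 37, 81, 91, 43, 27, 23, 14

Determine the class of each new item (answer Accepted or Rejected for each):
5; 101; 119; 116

The rule appears to be: even AND at least 23.
5: Rejected (5 is odd, 5 < 23).
101: Rejected (101 is odd, 101 ≥ 23).
119: Rejected (119 is odd, 119 ≥ 23).
116: Accepted (116 is even, 116 ≥ 23).

Rejected, Rejected, Rejected, Accepted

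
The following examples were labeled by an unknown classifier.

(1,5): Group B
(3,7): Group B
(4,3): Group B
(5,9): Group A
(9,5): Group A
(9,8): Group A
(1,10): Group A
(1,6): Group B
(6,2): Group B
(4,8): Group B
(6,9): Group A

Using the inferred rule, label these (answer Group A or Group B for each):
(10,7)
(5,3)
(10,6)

The simplest hypothesis consistent with all the labels is: max ≥ 9.

Group A, Group B, Group A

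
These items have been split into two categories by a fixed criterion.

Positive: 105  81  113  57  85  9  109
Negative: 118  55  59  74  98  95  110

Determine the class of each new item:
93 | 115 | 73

Rule: ≡ 1 (mod 4). This holds for each 'Positive' example and fails for each 'Negative' one.
93: 93 mod 4 = 1 — meets the rule, so Positive.
115: 115 mod 4 = 3 — doesn't match, so Negative.
73: 73 mod 4 = 1 — meets the rule, so Positive.

Positive, Negative, Positive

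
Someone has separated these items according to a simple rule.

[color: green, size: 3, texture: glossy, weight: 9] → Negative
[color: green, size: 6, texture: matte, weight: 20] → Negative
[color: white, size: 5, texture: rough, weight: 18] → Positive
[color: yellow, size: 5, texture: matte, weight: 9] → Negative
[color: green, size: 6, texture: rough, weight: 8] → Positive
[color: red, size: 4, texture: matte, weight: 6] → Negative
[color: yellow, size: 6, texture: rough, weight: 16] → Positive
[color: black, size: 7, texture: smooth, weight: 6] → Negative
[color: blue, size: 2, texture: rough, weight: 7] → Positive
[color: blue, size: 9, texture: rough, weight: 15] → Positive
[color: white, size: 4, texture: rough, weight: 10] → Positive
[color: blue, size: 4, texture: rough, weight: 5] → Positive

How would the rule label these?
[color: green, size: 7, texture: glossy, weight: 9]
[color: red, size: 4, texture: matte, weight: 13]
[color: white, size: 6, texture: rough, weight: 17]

Negative, Negative, Positive

Checking candidate rules against both groups, what survives is: texture is rough.
[color: green, size: 7, texture: glossy, weight: 9]: texture is glossy, doesn't qualify → Negative.
[color: red, size: 4, texture: matte, weight: 13]: texture is matte, doesn't qualify → Negative.
[color: white, size: 6, texture: rough, weight: 17]: texture is rough, fits → Positive.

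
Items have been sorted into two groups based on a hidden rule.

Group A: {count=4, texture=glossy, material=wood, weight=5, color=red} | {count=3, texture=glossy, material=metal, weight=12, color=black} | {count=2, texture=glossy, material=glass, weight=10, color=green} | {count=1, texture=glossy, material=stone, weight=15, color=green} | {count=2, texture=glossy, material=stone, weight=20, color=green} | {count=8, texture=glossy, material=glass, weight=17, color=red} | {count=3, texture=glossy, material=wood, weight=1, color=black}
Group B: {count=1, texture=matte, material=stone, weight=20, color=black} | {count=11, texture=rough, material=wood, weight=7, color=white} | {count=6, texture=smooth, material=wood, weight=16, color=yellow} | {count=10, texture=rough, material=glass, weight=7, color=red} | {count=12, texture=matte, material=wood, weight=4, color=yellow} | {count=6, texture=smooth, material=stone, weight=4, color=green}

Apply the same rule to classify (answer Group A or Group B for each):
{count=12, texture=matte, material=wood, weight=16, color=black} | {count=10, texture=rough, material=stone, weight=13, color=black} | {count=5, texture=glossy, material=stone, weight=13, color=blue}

Every 'Group A' example satisfies: texture is glossy. None of the 'Group B' examples do.

Group B, Group B, Group A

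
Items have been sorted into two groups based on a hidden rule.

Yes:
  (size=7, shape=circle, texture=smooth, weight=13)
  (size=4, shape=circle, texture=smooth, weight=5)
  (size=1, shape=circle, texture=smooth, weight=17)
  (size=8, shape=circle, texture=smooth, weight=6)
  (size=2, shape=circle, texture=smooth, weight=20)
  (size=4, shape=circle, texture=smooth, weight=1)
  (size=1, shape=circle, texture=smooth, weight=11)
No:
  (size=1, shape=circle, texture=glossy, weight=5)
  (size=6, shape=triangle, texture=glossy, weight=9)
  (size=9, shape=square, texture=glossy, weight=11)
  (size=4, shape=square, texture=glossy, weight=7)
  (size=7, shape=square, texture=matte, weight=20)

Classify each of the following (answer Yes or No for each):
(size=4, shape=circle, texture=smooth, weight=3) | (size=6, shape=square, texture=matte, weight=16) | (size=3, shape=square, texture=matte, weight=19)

Yes, No, No

Comparing the two groups points to one rule — texture is smooth.
(size=4, shape=circle, texture=smooth, weight=3) — texture is smooth, hence Yes.
(size=6, shape=square, texture=matte, weight=16) — texture is matte, hence No.
(size=3, shape=square, texture=matte, weight=19) — texture is matte, hence No.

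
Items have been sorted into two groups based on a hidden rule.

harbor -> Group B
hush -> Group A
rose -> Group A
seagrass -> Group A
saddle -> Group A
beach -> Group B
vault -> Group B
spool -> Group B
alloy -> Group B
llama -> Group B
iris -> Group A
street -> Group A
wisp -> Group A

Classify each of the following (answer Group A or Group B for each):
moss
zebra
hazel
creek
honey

'Group A' ⟺ even length AND contains 's'.

Group A, Group B, Group B, Group B, Group B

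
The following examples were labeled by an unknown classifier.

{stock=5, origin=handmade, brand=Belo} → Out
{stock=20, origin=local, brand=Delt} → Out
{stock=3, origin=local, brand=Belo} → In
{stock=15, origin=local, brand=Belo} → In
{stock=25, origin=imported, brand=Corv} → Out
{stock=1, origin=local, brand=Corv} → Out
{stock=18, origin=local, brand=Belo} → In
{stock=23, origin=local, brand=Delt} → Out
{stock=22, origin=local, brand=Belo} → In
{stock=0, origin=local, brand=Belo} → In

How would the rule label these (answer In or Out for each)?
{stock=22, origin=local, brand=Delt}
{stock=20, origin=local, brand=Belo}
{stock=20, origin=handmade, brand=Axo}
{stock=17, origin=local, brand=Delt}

Out, In, Out, Out

The pattern is that an item is 'In' exactly when: origin is local AND brand is Belo.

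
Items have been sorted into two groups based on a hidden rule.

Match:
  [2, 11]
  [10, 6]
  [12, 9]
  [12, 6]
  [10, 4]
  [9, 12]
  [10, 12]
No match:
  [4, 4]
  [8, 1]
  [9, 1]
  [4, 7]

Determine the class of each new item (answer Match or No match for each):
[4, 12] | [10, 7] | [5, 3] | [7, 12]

Match, Match, No match, Match

The simplest hypothesis consistent with all the labels is: sum ≥ 13.
[4, 12]: 4+12 = 16, matches → Match.
[10, 7]: 10+7 = 17, matches → Match.
[5, 3]: 5+3 = 8, fails this test → No match.
[7, 12]: 7+12 = 19, matches → Match.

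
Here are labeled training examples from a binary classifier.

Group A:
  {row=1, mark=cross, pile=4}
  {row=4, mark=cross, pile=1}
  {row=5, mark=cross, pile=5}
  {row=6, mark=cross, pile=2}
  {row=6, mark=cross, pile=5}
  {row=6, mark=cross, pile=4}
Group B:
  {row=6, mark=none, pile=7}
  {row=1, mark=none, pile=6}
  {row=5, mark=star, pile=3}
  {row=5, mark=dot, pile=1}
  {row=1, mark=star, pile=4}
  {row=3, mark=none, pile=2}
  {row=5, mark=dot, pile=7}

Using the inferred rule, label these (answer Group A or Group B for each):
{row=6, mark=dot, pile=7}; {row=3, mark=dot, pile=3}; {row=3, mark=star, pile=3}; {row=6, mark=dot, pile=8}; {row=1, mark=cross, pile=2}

All 'Group A' examples share one property — mark is cross — and every 'Group B' example lacks it.
{row=6, mark=dot, pile=7} — mark is dot, hence Group B.
{row=3, mark=dot, pile=3} — mark is dot, hence Group B.
{row=3, mark=star, pile=3} — mark is star, hence Group B.
{row=6, mark=dot, pile=8} — mark is dot, hence Group B.
{row=1, mark=cross, pile=2} — mark is cross, hence Group A.

Group B, Group B, Group B, Group B, Group A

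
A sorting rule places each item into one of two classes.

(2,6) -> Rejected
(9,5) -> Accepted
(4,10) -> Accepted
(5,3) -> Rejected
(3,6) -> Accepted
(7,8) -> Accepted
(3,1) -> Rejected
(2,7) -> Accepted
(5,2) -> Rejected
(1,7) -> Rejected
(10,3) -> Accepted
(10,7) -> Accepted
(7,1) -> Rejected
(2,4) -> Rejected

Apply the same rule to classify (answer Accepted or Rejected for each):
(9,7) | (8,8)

Accepted, Accepted

The rule appears to be: sum ≥ 9.
(9,7) → 9+7 = 16 → Accepted. (8,8) → 8+8 = 16 → Accepted.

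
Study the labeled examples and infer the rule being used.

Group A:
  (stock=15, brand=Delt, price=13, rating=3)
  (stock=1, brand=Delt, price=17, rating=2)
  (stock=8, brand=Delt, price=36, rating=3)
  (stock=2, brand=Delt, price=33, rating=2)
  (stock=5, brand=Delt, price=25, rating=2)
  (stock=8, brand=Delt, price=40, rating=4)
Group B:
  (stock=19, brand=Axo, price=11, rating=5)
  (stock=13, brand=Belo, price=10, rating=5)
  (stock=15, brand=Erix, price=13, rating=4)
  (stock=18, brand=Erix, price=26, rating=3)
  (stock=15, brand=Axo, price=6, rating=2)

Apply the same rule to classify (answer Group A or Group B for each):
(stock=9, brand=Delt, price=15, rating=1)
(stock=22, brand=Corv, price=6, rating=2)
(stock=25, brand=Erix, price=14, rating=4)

Every 'Group A' example satisfies: brand is Delt. None of the 'Group B' examples do.

Group A, Group B, Group B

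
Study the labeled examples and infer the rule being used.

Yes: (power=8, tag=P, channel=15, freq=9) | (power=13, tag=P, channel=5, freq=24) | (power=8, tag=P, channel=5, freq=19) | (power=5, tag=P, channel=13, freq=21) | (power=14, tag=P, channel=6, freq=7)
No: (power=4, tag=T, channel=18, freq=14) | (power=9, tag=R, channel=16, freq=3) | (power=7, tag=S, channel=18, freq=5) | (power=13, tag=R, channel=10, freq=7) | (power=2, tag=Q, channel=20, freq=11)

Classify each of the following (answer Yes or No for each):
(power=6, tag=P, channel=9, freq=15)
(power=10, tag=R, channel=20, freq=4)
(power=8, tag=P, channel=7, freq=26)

Yes, No, Yes

The rule appears to be: tag is P.
(power=6, tag=P, channel=9, freq=15) → tag is P → Yes. (power=10, tag=R, channel=20, freq=4) → tag is R → No. (power=8, tag=P, channel=7, freq=26) → tag is P → Yes.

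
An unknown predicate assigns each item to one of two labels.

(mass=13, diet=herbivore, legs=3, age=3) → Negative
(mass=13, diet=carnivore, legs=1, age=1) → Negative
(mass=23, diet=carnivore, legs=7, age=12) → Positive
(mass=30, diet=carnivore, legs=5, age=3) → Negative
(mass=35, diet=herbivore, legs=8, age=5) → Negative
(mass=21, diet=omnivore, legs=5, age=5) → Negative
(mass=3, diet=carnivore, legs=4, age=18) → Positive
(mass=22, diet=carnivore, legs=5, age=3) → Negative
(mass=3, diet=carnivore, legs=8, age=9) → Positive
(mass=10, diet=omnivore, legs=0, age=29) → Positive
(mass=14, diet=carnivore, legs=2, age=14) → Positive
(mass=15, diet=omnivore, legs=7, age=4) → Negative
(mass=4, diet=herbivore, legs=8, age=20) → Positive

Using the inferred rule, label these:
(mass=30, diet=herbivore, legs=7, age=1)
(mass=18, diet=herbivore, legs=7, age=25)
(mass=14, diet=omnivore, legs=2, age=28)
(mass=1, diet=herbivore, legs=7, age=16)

The common property of the 'Positive' items is: age ≥ 9. No 'Negative' item has it.
Negative: (mass=30, diet=herbivore, legs=7, age=1), since age = 1.
Positive: (mass=18, diet=herbivore, legs=7, age=25), since age = 25.
Positive: (mass=14, diet=omnivore, legs=2, age=28), since age = 28.
Positive: (mass=1, diet=herbivore, legs=7, age=16), since age = 16.

Negative, Positive, Positive, Positive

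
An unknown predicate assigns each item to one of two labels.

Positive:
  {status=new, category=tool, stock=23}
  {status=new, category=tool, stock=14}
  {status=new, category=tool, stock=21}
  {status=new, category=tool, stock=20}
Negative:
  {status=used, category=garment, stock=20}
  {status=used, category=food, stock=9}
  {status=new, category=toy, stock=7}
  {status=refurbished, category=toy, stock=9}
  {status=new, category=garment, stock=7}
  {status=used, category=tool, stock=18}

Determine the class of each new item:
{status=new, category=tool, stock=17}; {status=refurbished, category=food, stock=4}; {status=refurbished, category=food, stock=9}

The distinguishing property — category is tool AND status is new — holds for all the 'Positive' cases and none of the 'Negative' cases.

Positive, Negative, Negative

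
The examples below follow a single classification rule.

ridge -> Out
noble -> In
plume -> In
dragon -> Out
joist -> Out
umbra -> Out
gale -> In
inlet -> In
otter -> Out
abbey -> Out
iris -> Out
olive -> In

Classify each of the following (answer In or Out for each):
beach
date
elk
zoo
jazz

Looking at the examples, the only property every 'In' case has and every 'Out' case lacks is: contains 'l'.

Out, Out, In, Out, Out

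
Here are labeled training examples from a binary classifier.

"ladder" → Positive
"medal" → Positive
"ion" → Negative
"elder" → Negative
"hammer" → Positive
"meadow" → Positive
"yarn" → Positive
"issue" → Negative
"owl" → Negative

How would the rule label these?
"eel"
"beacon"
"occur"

Negative, Positive, Negative

One predicate separates the groups cleanly: contains 'a'.
"eel": no 'a', doesn't qualify → Negative.
"beacon": has 'a', satisfies this → Positive.
"occur": no 'a', doesn't qualify → Negative.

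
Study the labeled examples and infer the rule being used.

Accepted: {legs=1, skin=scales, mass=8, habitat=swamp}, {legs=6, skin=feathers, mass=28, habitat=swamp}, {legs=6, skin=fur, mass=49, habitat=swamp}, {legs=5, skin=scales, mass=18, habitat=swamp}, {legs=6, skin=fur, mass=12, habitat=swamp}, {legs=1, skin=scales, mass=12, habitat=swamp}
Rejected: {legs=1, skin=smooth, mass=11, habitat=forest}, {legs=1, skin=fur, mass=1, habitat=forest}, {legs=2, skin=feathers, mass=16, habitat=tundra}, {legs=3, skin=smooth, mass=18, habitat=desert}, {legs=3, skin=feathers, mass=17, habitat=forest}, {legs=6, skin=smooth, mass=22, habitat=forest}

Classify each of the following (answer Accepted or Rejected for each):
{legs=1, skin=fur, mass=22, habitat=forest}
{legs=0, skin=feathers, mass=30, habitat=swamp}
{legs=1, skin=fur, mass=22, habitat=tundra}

Rejected, Accepted, Rejected

Looking at the examples, the only property every 'Accepted' case has and every 'Rejected' case lacks is: habitat is swamp.
{legs=1, skin=fur, mass=22, habitat=forest}: habitat is forest, doesn't match → Rejected.
{legs=0, skin=feathers, mass=30, habitat=swamp}: habitat is swamp, satisfies this → Accepted.
{legs=1, skin=fur, mass=22, habitat=tundra}: habitat is tundra, doesn't match → Rejected.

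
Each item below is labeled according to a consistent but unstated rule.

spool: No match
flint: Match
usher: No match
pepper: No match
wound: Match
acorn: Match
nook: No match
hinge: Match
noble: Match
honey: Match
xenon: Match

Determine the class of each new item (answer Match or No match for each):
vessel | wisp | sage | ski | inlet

The simplest hypothesis consistent with all the labels is: odd length AND contains 'n'.
vessel: No match (length 6, no 'n').
wisp: No match (length 4, no 'n').
sage: No match (length 4, no 'n').
ski: No match (length 3, no 'n').
inlet: Match (length 5, has 'n').

No match, No match, No match, No match, Match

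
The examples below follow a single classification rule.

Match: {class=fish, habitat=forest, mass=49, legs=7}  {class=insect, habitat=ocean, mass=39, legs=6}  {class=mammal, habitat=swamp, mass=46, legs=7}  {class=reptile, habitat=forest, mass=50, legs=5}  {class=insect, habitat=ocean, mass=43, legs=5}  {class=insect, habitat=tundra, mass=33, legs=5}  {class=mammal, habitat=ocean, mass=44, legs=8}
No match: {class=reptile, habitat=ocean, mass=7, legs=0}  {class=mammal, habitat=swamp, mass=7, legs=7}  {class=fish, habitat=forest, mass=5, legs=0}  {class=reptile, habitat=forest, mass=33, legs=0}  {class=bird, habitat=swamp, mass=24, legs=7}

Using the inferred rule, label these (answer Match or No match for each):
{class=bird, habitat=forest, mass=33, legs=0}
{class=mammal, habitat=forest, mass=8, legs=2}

'Match' ⟺ mass ≥ 33 AND legs ≥ 5.
No match: {class=bird, habitat=forest, mass=33, legs=0}, since mass = 33, legs = 0.
No match: {class=mammal, habitat=forest, mass=8, legs=2}, since mass = 8, legs = 2.

No match, No match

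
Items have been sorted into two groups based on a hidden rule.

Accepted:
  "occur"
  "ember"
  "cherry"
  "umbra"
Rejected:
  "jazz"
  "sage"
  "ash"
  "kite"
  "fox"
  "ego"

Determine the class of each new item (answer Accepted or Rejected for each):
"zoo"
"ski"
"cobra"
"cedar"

Rejected, Rejected, Accepted, Accepted

The distinguishing property — contains 'r' — holds for all the 'Accepted' cases and none of the 'Rejected' cases.
"zoo": no 'r', doesn't qualify → Rejected.
"ski": no 'r', doesn't qualify → Rejected.
"cobra": has 'r', passes → Accepted.
"cedar": has 'r', passes → Accepted.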